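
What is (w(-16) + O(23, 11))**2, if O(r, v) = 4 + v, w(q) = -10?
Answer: 25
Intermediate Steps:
(w(-16) + O(23, 11))**2 = (-10 + (4 + 11))**2 = (-10 + 15)**2 = 5**2 = 25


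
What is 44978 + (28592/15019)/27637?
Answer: 18669472901326/415080103 ≈ 44978.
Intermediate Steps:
44978 + (28592/15019)/27637 = 44978 + (28592*(1/15019))*(1/27637) = 44978 + (28592/15019)*(1/27637) = 44978 + 28592/415080103 = 18669472901326/415080103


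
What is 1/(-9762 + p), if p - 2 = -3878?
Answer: -1/13638 ≈ -7.3325e-5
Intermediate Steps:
p = -3876 (p = 2 - 3878 = -3876)
1/(-9762 + p) = 1/(-9762 - 3876) = 1/(-13638) = -1/13638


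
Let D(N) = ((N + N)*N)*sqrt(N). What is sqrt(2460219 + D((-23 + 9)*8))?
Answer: sqrt(2460219 + 100352*I*sqrt(7)) ≈ 1570.8 + 84.514*I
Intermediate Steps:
D(N) = 2*N**(5/2) (D(N) = ((2*N)*N)*sqrt(N) = (2*N**2)*sqrt(N) = 2*N**(5/2))
sqrt(2460219 + D((-23 + 9)*8)) = sqrt(2460219 + 2*((-23 + 9)*8)**(5/2)) = sqrt(2460219 + 2*(-14*8)**(5/2)) = sqrt(2460219 + 2*(-112)**(5/2)) = sqrt(2460219 + 2*(50176*I*sqrt(7))) = sqrt(2460219 + 100352*I*sqrt(7))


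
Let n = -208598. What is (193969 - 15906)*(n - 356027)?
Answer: -100538821375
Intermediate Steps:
(193969 - 15906)*(n - 356027) = (193969 - 15906)*(-208598 - 356027) = 178063*(-564625) = -100538821375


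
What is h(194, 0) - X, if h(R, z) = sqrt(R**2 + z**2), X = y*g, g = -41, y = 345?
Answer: 14339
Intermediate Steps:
X = -14145 (X = 345*(-41) = -14145)
h(194, 0) - X = sqrt(194**2 + 0**2) - 1*(-14145) = sqrt(37636 + 0) + 14145 = sqrt(37636) + 14145 = 194 + 14145 = 14339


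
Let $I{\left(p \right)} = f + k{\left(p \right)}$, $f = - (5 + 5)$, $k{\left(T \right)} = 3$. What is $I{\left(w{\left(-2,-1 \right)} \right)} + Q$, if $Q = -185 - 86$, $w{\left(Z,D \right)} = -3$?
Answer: $-278$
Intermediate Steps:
$f = -10$ ($f = \left(-1\right) 10 = -10$)
$I{\left(p \right)} = -7$ ($I{\left(p \right)} = -10 + 3 = -7$)
$Q = -271$ ($Q = -185 - 86 = -271$)
$I{\left(w{\left(-2,-1 \right)} \right)} + Q = -7 - 271 = -278$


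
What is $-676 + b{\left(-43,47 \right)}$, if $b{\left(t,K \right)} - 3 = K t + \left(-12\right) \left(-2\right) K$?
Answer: $-1566$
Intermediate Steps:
$b{\left(t,K \right)} = 3 + 24 K + K t$ ($b{\left(t,K \right)} = 3 + \left(K t + \left(-12\right) \left(-2\right) K\right) = 3 + \left(K t + 24 K\right) = 3 + \left(24 K + K t\right) = 3 + 24 K + K t$)
$-676 + b{\left(-43,47 \right)} = -676 + \left(3 + 24 \cdot 47 + 47 \left(-43\right)\right) = -676 + \left(3 + 1128 - 2021\right) = -676 - 890 = -1566$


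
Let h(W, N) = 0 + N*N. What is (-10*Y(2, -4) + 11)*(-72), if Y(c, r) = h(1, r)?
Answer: 10728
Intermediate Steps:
h(W, N) = N² (h(W, N) = 0 + N² = N²)
Y(c, r) = r²
(-10*Y(2, -4) + 11)*(-72) = (-10*(-4)² + 11)*(-72) = (-10*16 + 11)*(-72) = (-160 + 11)*(-72) = -149*(-72) = 10728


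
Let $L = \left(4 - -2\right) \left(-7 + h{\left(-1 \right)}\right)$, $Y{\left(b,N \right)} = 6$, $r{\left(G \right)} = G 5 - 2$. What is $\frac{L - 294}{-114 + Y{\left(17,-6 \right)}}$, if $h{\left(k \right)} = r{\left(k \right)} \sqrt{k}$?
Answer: $\frac{28}{9} + \frac{7 i}{18} \approx 3.1111 + 0.38889 i$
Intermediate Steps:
$r{\left(G \right)} = -2 + 5 G$ ($r{\left(G \right)} = 5 G - 2 = -2 + 5 G$)
$h{\left(k \right)} = \sqrt{k} \left(-2 + 5 k\right)$ ($h{\left(k \right)} = \left(-2 + 5 k\right) \sqrt{k} = \sqrt{k} \left(-2 + 5 k\right)$)
$L = -42 - 42 i$ ($L = \left(4 - -2\right) \left(-7 + \sqrt{-1} \left(-2 + 5 \left(-1\right)\right)\right) = \left(4 + 2\right) \left(-7 + i \left(-2 - 5\right)\right) = 6 \left(-7 + i \left(-7\right)\right) = 6 \left(-7 - 7 i\right) = -42 - 42 i \approx -42.0 - 42.0 i$)
$\frac{L - 294}{-114 + Y{\left(17,-6 \right)}} = \frac{\left(-42 - 42 i\right) - 294}{-114 + 6} = \frac{-336 - 42 i}{-108} = \left(-336 - 42 i\right) \left(- \frac{1}{108}\right) = \frac{28}{9} + \frac{7 i}{18}$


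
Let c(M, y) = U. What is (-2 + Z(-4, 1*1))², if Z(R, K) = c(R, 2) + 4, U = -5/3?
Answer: ⅑ ≈ 0.11111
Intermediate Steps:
U = -5/3 (U = -5*⅓ = -5/3 ≈ -1.6667)
c(M, y) = -5/3
Z(R, K) = 7/3 (Z(R, K) = -5/3 + 4 = 7/3)
(-2 + Z(-4, 1*1))² = (-2 + 7/3)² = (⅓)² = ⅑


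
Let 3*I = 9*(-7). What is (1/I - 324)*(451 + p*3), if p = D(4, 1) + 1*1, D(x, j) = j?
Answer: -3109885/21 ≈ -1.4809e+5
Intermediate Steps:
I = -21 (I = (9*(-7))/3 = (1/3)*(-63) = -21)
p = 2 (p = 1 + 1*1 = 1 + 1 = 2)
(1/I - 324)*(451 + p*3) = (1/(-21) - 324)*(451 + 2*3) = (-1/21 - 324)*(451 + 6) = -6805/21*457 = -3109885/21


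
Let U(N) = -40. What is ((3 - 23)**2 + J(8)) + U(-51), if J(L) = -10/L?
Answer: 1435/4 ≈ 358.75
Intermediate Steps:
((3 - 23)**2 + J(8)) + U(-51) = ((3 - 23)**2 - 10/8) - 40 = ((-20)**2 - 10*1/8) - 40 = (400 - 5/4) - 40 = 1595/4 - 40 = 1435/4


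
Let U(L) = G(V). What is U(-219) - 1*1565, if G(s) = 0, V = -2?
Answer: -1565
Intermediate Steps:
U(L) = 0
U(-219) - 1*1565 = 0 - 1*1565 = 0 - 1565 = -1565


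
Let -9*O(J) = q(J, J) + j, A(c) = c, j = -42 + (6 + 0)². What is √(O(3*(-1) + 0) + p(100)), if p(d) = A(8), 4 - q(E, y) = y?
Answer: √71/3 ≈ 2.8087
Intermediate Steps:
j = -6 (j = -42 + 6² = -42 + 36 = -6)
q(E, y) = 4 - y
p(d) = 8
O(J) = 2/9 + J/9 (O(J) = -((4 - J) - 6)/9 = -(-2 - J)/9 = 2/9 + J/9)
√(O(3*(-1) + 0) + p(100)) = √((2/9 + (3*(-1) + 0)/9) + 8) = √((2/9 + (-3 + 0)/9) + 8) = √((2/9 + (⅑)*(-3)) + 8) = √((2/9 - ⅓) + 8) = √(-⅑ + 8) = √(71/9) = √71/3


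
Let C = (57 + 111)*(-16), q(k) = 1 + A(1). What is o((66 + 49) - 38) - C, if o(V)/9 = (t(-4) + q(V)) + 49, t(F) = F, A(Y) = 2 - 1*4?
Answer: 3084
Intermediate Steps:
A(Y) = -2 (A(Y) = 2 - 4 = -2)
q(k) = -1 (q(k) = 1 - 2 = -1)
C = -2688 (C = 168*(-16) = -2688)
o(V) = 396 (o(V) = 9*((-4 - 1) + 49) = 9*(-5 + 49) = 9*44 = 396)
o((66 + 49) - 38) - C = 396 - 1*(-2688) = 396 + 2688 = 3084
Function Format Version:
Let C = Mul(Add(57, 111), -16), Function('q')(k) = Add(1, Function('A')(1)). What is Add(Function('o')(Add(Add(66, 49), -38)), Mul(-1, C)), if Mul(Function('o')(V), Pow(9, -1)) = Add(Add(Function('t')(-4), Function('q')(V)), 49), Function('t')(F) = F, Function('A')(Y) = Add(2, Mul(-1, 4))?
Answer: 3084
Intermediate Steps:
Function('A')(Y) = -2 (Function('A')(Y) = Add(2, -4) = -2)
Function('q')(k) = -1 (Function('q')(k) = Add(1, -2) = -1)
C = -2688 (C = Mul(168, -16) = -2688)
Function('o')(V) = 396 (Function('o')(V) = Mul(9, Add(Add(-4, -1), 49)) = Mul(9, Add(-5, 49)) = Mul(9, 44) = 396)
Add(Function('o')(Add(Add(66, 49), -38)), Mul(-1, C)) = Add(396, Mul(-1, -2688)) = Add(396, 2688) = 3084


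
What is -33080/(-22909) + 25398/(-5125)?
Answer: -412307782/117408625 ≈ -3.5117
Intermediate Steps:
-33080/(-22909) + 25398/(-5125) = -33080*(-1/22909) + 25398*(-1/5125) = 33080/22909 - 25398/5125 = -412307782/117408625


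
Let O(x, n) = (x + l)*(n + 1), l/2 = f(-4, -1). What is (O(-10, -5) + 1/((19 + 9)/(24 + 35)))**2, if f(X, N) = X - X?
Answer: 1390041/784 ≈ 1773.0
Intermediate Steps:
f(X, N) = 0
l = 0 (l = 2*0 = 0)
O(x, n) = x*(1 + n) (O(x, n) = (x + 0)*(n + 1) = x*(1 + n))
(O(-10, -5) + 1/((19 + 9)/(24 + 35)))**2 = (-10*(1 - 5) + 1/((19 + 9)/(24 + 35)))**2 = (-10*(-4) + 1/(28/59))**2 = (40 + 1/(28*(1/59)))**2 = (40 + 1/(28/59))**2 = (40 + 59/28)**2 = (1179/28)**2 = 1390041/784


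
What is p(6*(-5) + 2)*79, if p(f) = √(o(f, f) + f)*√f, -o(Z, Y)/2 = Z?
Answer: 2212*I ≈ 2212.0*I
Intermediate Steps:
o(Z, Y) = -2*Z
p(f) = √f*√(-f) (p(f) = √(-2*f + f)*√f = √(-f)*√f = √f*√(-f))
p(6*(-5) + 2)*79 = (√(6*(-5) + 2)*√(-(6*(-5) + 2)))*79 = (√(-30 + 2)*√(-(-30 + 2)))*79 = (√(-28)*√(-1*(-28)))*79 = ((2*I*√7)*√28)*79 = ((2*I*√7)*(2*√7))*79 = (28*I)*79 = 2212*I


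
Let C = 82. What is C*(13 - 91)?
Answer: -6396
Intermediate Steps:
C*(13 - 91) = 82*(13 - 91) = 82*(-78) = -6396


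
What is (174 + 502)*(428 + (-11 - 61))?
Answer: 240656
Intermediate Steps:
(174 + 502)*(428 + (-11 - 61)) = 676*(428 - 72) = 676*356 = 240656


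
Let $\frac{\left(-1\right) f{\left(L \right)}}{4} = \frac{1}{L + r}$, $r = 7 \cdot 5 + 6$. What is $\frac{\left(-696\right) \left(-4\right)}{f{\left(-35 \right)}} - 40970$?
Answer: $-45146$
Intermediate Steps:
$r = 41$ ($r = 35 + 6 = 41$)
$f{\left(L \right)} = - \frac{4}{41 + L}$ ($f{\left(L \right)} = - \frac{4}{L + 41} = - \frac{4}{41 + L}$)
$\frac{\left(-696\right) \left(-4\right)}{f{\left(-35 \right)}} - 40970 = \frac{\left(-696\right) \left(-4\right)}{\left(-4\right) \frac{1}{41 - 35}} - 40970 = \frac{2784}{\left(-4\right) \frac{1}{6}} - 40970 = \frac{2784}{- \frac{2}{3}} - 40970 = 2784 \left(- \frac{3}{2}\right) - 40970 = -4176 - 40970 = -45146$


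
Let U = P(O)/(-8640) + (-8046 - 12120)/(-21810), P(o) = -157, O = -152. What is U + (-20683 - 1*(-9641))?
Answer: -69351971813/6281280 ≈ -11041.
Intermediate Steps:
U = 5921947/6281280 (U = -157/(-8640) + (-8046 - 12120)/(-21810) = -157*(-1/8640) - 20166*(-1/21810) = 157/8640 + 3361/3635 = 5921947/6281280 ≈ 0.94279)
U + (-20683 - 1*(-9641)) = 5921947/6281280 + (-20683 - 1*(-9641)) = 5921947/6281280 + (-20683 + 9641) = 5921947/6281280 - 11042 = -69351971813/6281280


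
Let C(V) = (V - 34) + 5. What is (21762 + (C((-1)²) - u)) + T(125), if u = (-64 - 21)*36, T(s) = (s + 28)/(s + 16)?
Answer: 1165369/47 ≈ 24795.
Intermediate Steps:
C(V) = -29 + V (C(V) = (-34 + V) + 5 = -29 + V)
T(s) = (28 + s)/(16 + s)
u = -3060 (u = -85*36 = -3060)
(21762 + (C((-1)²) - u)) + T(125) = (21762 + ((-29 + (-1)²) - 1*(-3060))) + (28 + 125)/(16 + 125) = (21762 + ((-29 + 1) + 3060)) + 153/141 = (21762 + (-28 + 3060)) + (1/141)*153 = (21762 + 3032) + 51/47 = 24794 + 51/47 = 1165369/47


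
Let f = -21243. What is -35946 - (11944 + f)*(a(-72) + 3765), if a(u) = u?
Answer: 34305261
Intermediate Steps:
-35946 - (11944 + f)*(a(-72) + 3765) = -35946 - (11944 - 21243)*(-72 + 3765) = -35946 - (-9299)*3693 = -35946 - 1*(-34341207) = -35946 + 34341207 = 34305261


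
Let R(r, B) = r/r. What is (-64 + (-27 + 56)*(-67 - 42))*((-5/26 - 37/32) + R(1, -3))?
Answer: 467625/416 ≈ 1124.1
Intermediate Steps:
R(r, B) = 1
(-64 + (-27 + 56)*(-67 - 42))*((-5/26 - 37/32) + R(1, -3)) = (-64 + (-27 + 56)*(-67 - 42))*((-5/26 - 37/32) + 1) = (-64 + 29*(-109))*((-5*1/26 - 37*1/32) + 1) = (-64 - 3161)*((-5/26 - 37/32) + 1) = -3225*(-561/416 + 1) = -3225*(-145/416) = 467625/416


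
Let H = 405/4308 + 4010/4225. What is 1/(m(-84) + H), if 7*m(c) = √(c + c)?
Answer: 10751179073180/46552122589663 - 2944776192800*I*√42/46552122589663 ≈ 0.23095 - 0.40996*I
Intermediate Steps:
m(c) = √2*√c/7 (m(c) = √(c + c)/7 = √(2*c)/7 = (√2*√c)/7 = √2*√c/7)
H = 1265747/1213420 (H = 405*(1/4308) + 4010*(1/4225) = 135/1436 + 802/845 = 1265747/1213420 ≈ 1.0431)
1/(m(-84) + H) = 1/(√2*√(-84)/7 + 1265747/1213420) = 1/(√2*(2*I*√21)/7 + 1265747/1213420) = 1/(2*I*√42/7 + 1265747/1213420) = 1/(1265747/1213420 + 2*I*√42/7)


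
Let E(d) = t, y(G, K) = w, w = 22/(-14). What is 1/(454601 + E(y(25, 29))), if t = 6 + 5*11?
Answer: 1/454662 ≈ 2.1994e-6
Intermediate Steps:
w = -11/7 (w = 22*(-1/14) = -11/7 ≈ -1.5714)
y(G, K) = -11/7
t = 61 (t = 6 + 55 = 61)
E(d) = 61
1/(454601 + E(y(25, 29))) = 1/(454601 + 61) = 1/454662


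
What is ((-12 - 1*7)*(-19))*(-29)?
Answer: -10469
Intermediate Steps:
((-12 - 1*7)*(-19))*(-29) = ((-12 - 7)*(-19))*(-29) = -19*(-19)*(-29) = 361*(-29) = -10469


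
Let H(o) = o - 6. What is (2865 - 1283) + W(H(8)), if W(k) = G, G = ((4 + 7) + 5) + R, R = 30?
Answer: 1628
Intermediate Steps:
G = 46 (G = ((4 + 7) + 5) + 30 = (11 + 5) + 30 = 16 + 30 = 46)
H(o) = -6 + o
W(k) = 46
(2865 - 1283) + W(H(8)) = (2865 - 1283) + 46 = 1582 + 46 = 1628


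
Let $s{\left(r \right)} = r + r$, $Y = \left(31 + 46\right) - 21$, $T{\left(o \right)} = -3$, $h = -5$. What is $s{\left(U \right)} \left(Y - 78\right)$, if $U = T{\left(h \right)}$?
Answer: $132$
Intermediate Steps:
$U = -3$
$Y = 56$ ($Y = 77 - 21 = 56$)
$s{\left(r \right)} = 2 r$
$s{\left(U \right)} \left(Y - 78\right) = 2 \left(-3\right) \left(56 - 78\right) = \left(-6\right) \left(-22\right) = 132$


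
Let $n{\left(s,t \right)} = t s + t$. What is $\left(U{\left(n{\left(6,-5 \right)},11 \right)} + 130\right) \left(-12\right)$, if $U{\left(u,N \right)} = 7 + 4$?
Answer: $-1692$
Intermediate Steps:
$n{\left(s,t \right)} = t + s t$ ($n{\left(s,t \right)} = s t + t = t + s t$)
$U{\left(u,N \right)} = 11$
$\left(U{\left(n{\left(6,-5 \right)},11 \right)} + 130\right) \left(-12\right) = \left(11 + 130\right) \left(-12\right) = 141 \left(-12\right) = -1692$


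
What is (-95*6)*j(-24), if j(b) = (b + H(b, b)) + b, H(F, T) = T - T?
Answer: 27360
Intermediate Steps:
H(F, T) = 0
j(b) = 2*b (j(b) = (b + 0) + b = b + b = 2*b)
(-95*6)*j(-24) = (-95*6)*(2*(-24)) = -95*6*(-48) = -570*(-48) = 27360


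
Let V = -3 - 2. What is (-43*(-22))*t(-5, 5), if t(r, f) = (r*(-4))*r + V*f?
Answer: -118250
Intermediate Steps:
V = -5
t(r, f) = -5*f - 4*r² (t(r, f) = (r*(-4))*r - 5*f = (-4*r)*r - 5*f = -4*r² - 5*f = -5*f - 4*r²)
(-43*(-22))*t(-5, 5) = (-43*(-22))*(-5*5 - 4*(-5)²) = 946*(-25 - 4*25) = 946*(-25 - 100) = 946*(-125) = -118250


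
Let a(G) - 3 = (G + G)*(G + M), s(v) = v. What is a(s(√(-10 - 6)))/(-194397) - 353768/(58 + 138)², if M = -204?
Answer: -1228041497/133356342 + 544*I/64799 ≈ -9.2087 + 0.0083952*I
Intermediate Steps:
a(G) = 3 + 2*G*(-204 + G) (a(G) = 3 + (G + G)*(G - 204) = 3 + (2*G)*(-204 + G) = 3 + 2*G*(-204 + G))
a(s(√(-10 - 6)))/(-194397) - 353768/(58 + 138)² = (3 - 408*√(-10 - 6) + 2*(√(-10 - 6))²)/(-194397) - 353768/(58 + 138)² = (3 - 1632*I + 2*(√(-16))²)*(-1/194397) - 353768/(196²) = (3 - 1632*I + 2*(4*I)²)*(-1/194397) - 353768/38416 = (3 - 1632*I + 2*(-16))*(-1/194397) - 353768*1/38416 = (3 - 1632*I - 32)*(-1/194397) - 44221/4802 = (-29 - 1632*I)*(-1/194397) - 44221/4802 = (29/194397 + 544*I/64799) - 44221/4802 = -1228041497/133356342 + 544*I/64799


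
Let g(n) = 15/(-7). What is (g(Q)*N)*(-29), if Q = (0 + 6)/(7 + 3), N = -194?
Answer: -84390/7 ≈ -12056.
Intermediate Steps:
Q = ⅗ (Q = 6/10 = 6*(⅒) = ⅗ ≈ 0.60000)
g(n) = -15/7 (g(n) = 15*(-⅐) = -15/7)
(g(Q)*N)*(-29) = -15/7*(-194)*(-29) = (2910/7)*(-29) = -84390/7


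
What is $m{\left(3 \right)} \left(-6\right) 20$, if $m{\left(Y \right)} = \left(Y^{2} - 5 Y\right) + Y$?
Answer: $360$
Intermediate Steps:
$m{\left(Y \right)} = Y^{2} - 4 Y$
$m{\left(3 \right)} \left(-6\right) 20 = 3 \left(-4 + 3\right) \left(-6\right) 20 = 3 \left(-1\right) \left(-6\right) 20 = \left(-3\right) \left(-6\right) 20 = 18 \cdot 20 = 360$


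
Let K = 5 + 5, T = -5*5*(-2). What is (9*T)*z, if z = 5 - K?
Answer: -2250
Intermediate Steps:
T = 50 (T = -25*(-2) = 50)
K = 10
z = -5 (z = 5 - 1*10 = 5 - 10 = -5)
(9*T)*z = (9*50)*(-5) = 450*(-5) = -2250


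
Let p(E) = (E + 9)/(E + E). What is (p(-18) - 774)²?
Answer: 9579025/16 ≈ 5.9869e+5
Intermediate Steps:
p(E) = (9 + E)/(2*E) (p(E) = (9 + E)/((2*E)) = (9 + E)*(1/(2*E)) = (9 + E)/(2*E))
(p(-18) - 774)² = ((½)*(9 - 18)/(-18) - 774)² = ((½)*(-1/18)*(-9) - 774)² = (¼ - 774)² = (-3095/4)² = 9579025/16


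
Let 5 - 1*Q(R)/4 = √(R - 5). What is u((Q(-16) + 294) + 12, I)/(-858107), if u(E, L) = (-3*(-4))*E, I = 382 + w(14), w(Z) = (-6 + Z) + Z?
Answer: -3912/858107 + 48*I*√21/858107 ≈ -0.0045589 + 0.00025634*I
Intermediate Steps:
w(Z) = -6 + 2*Z
Q(R) = 20 - 4*√(-5 + R) (Q(R) = 20 - 4*√(R - 5) = 20 - 4*√(-5 + R))
I = 404 (I = 382 + (-6 + 2*14) = 382 + (-6 + 28) = 382 + 22 = 404)
u(E, L) = 12*E
u((Q(-16) + 294) + 12, I)/(-858107) = (12*(((20 - 4*√(-5 - 16)) + 294) + 12))/(-858107) = (12*(((20 - 4*I*√21) + 294) + 12))*(-1/858107) = (12*((314 - 4*I*√21) + 12))*(-1/858107) = (12*(326 - 4*I*√21))*(-1/858107) = (3912 - 48*I*√21)*(-1/858107) = -3912/858107 + 48*I*√21/858107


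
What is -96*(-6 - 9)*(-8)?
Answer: -11520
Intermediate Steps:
-96*(-6 - 9)*(-8) = -(-1440)*(-8) = -96*120 = -11520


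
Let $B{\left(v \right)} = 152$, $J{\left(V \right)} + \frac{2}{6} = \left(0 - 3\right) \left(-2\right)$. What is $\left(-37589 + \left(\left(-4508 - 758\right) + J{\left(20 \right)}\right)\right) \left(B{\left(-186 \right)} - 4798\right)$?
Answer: $\frac{597234008}{3} \approx 1.9908 \cdot 10^{8}$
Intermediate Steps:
$J{\left(V \right)} = \frac{17}{3}$ ($J{\left(V \right)} = - \frac{1}{3} + \left(0 - 3\right) \left(-2\right) = - \frac{1}{3} - -6 = - \frac{1}{3} + 6 = \frac{17}{3}$)
$\left(-37589 + \left(\left(-4508 - 758\right) + J{\left(20 \right)}\right)\right) \left(B{\left(-186 \right)} - 4798\right) = \left(-37589 + \left(\left(-4508 - 758\right) + \frac{17}{3}\right)\right) \left(152 - 4798\right) = \left(-37589 + \left(-5266 + \frac{17}{3}\right)\right) \left(-4646\right) = \left(-37589 - \frac{15781}{3}\right) \left(-4646\right) = \left(- \frac{128548}{3}\right) \left(-4646\right) = \frac{597234008}{3}$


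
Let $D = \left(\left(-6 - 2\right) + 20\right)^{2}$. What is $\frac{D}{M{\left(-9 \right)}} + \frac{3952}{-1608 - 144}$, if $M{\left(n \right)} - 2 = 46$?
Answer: $\frac{163}{219} \approx 0.74429$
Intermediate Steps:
$M{\left(n \right)} = 48$ ($M{\left(n \right)} = 2 + 46 = 48$)
$D = 144$ ($D = \left(-8 + 20\right)^{2} = 12^{2} = 144$)
$\frac{D}{M{\left(-9 \right)}} + \frac{3952}{-1608 - 144} = \frac{144}{48} + \frac{3952}{-1608 - 144} = 144 \cdot \frac{1}{48} + \frac{3952}{-1752} = 3 + 3952 \left(- \frac{1}{1752}\right) = 3 - \frac{494}{219} = \frac{163}{219}$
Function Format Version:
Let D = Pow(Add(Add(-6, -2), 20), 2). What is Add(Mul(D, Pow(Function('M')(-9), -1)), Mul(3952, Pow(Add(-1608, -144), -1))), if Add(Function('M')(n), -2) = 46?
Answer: Rational(163, 219) ≈ 0.74429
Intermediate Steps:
Function('M')(n) = 48 (Function('M')(n) = Add(2, 46) = 48)
D = 144 (D = Pow(Add(-8, 20), 2) = Pow(12, 2) = 144)
Add(Mul(D, Pow(Function('M')(-9), -1)), Mul(3952, Pow(Add(-1608, -144), -1))) = Add(Mul(144, Pow(48, -1)), Mul(3952, Pow(Add(-1608, -144), -1))) = Add(Mul(144, Rational(1, 48)), Mul(3952, Pow(-1752, -1))) = Add(3, Mul(3952, Rational(-1, 1752))) = Add(3, Rational(-494, 219)) = Rational(163, 219)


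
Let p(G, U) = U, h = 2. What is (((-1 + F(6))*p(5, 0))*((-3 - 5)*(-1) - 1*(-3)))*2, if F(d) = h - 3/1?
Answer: 0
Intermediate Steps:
F(d) = -1 (F(d) = 2 - 3/1 = 2 - 3*1 = 2 - 3 = -1)
(((-1 + F(6))*p(5, 0))*((-3 - 5)*(-1) - 1*(-3)))*2 = (((-1 - 1)*0)*((-3 - 5)*(-1) - 1*(-3)))*2 = ((-2*0)*(-8*(-1) + 3))*2 = (0*(8 + 3))*2 = (0*11)*2 = 0*2 = 0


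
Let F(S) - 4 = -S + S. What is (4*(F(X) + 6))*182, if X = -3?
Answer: 7280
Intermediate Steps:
F(S) = 4 (F(S) = 4 + (-S + S) = 4 + 0 = 4)
(4*(F(X) + 6))*182 = (4*(4 + 6))*182 = (4*10)*182 = 40*182 = 7280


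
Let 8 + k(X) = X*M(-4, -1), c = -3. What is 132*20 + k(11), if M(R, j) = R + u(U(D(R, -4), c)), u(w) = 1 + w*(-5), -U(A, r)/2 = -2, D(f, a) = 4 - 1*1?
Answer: 2379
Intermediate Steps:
D(f, a) = 3 (D(f, a) = 4 - 1 = 3)
U(A, r) = 4 (U(A, r) = -2*(-2) = 4)
u(w) = 1 - 5*w
M(R, j) = -19 + R (M(R, j) = R + (1 - 5*4) = R + (1 - 20) = R - 19 = -19 + R)
k(X) = -8 - 23*X (k(X) = -8 + X*(-19 - 4) = -8 + X*(-23) = -8 - 23*X)
132*20 + k(11) = 132*20 + (-8 - 23*11) = 2640 + (-8 - 253) = 2640 - 261 = 2379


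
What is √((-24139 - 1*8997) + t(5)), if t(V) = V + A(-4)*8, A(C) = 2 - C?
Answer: I*√33083 ≈ 181.89*I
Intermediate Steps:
t(V) = 48 + V (t(V) = V + (2 - 1*(-4))*8 = V + (2 + 4)*8 = V + 6*8 = V + 48 = 48 + V)
√((-24139 - 1*8997) + t(5)) = √((-24139 - 1*8997) + (48 + 5)) = √((-24139 - 8997) + 53) = √(-33136 + 53) = √(-33083) = I*√33083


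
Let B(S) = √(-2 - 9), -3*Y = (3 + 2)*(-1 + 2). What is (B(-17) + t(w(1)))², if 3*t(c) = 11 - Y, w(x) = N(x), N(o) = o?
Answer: 553/81 + 76*I*√11/9 ≈ 6.8272 + 28.007*I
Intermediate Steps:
w(x) = x
Y = -5/3 (Y = -(3 + 2)*(-1 + 2)/3 = -5/3 ≈ -1.6667)
B(S) = I*√11 (B(S) = √(-11) = I*√11)
t(c) = 38/9 (t(c) = (11 - 1*(-5/3))/3 = (11 + 5/3)/3 = (⅓)*(38/3) = 38/9)
(B(-17) + t(w(1)))² = (I*√11 + 38/9)² = (38/9 + I*√11)²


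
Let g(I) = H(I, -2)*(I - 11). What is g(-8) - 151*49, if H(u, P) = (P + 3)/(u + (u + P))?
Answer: -133163/18 ≈ -7397.9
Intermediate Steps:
H(u, P) = (3 + P)/(P + 2*u) (H(u, P) = (3 + P)/(u + (P + u)) = (3 + P)/(P + 2*u))
g(I) = (-11 + I)/(-2 + 2*I) (g(I) = ((3 - 2)/(-2 + 2*I))*(I - 11) = (1/(-2 + 2*I))*(-11 + I) = (-11 + I)/(-2 + 2*I))
g(-8) - 151*49 = (-11 - 8)/(2*(-1 - 8)) - 151*49 = (1/2)*(-19)/(-9) - 7399 = (1/2)*(-1/9)*(-19) - 7399 = 19/18 - 7399 = -133163/18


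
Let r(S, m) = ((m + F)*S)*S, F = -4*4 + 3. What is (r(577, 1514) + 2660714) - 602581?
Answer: 501784562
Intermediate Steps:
F = -13 (F = -16 + 3 = -13)
r(S, m) = S²*(-13 + m) (r(S, m) = ((m - 13)*S)*S = ((-13 + m)*S)*S = (S*(-13 + m))*S = S²*(-13 + m))
(r(577, 1514) + 2660714) - 602581 = (577²*(-13 + 1514) + 2660714) - 602581 = (332929*1501 + 2660714) - 602581 = (499726429 + 2660714) - 602581 = 502387143 - 602581 = 501784562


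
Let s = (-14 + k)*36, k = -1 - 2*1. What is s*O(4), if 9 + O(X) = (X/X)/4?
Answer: 5355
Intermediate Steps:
k = -3 (k = -1 - 2 = -3)
O(X) = -35/4 (O(X) = -9 + (X/X)/4 = -9 + 1*(¼) = -9 + ¼ = -35/4)
s = -612 (s = (-14 - 3)*36 = -17*36 = -612)
s*O(4) = -612*(-35/4) = 5355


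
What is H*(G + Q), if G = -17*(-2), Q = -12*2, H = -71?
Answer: -710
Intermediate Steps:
Q = -24
G = 34
H*(G + Q) = -71*(34 - 24) = -71*10 = -710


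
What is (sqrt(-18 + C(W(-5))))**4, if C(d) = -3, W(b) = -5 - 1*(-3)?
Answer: 441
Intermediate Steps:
W(b) = -2 (W(b) = -5 + 3 = -2)
(sqrt(-18 + C(W(-5))))**4 = (sqrt(-18 - 3))**4 = (sqrt(-21))**4 = (I*sqrt(21))**4 = 441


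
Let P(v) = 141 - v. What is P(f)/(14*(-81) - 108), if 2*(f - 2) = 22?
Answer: -64/621 ≈ -0.10306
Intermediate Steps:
f = 13 (f = 2 + (½)*22 = 2 + 11 = 13)
P(f)/(14*(-81) - 108) = (141 - 1*13)/(14*(-81) - 108) = (141 - 13)/(-1134 - 108) = 128/(-1242) = 128*(-1/1242) = -64/621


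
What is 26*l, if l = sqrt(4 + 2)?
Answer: 26*sqrt(6) ≈ 63.687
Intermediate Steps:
l = sqrt(6) ≈ 2.4495
26*l = 26*sqrt(6)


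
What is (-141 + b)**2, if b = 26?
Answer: 13225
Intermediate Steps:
(-141 + b)**2 = (-141 + 26)**2 = (-115)**2 = 13225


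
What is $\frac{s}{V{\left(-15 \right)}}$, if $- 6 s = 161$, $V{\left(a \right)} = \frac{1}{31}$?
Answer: $- \frac{4991}{6} \approx -831.83$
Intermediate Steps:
$V{\left(a \right)} = \frac{1}{31}$
$s = - \frac{161}{6}$ ($s = \left(- \frac{1}{6}\right) 161 = - \frac{161}{6} \approx -26.833$)
$\frac{s}{V{\left(-15 \right)}} = - \frac{161 \frac{1}{\frac{1}{31}}}{6} = \left(- \frac{161}{6}\right) 31 = - \frac{4991}{6}$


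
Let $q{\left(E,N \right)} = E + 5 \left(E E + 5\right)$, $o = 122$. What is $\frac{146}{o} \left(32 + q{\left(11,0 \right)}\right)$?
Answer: $\frac{49129}{61} \approx 805.39$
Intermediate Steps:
$q{\left(E,N \right)} = 25 + E + 5 E^{2}$ ($q{\left(E,N \right)} = E + 5 \left(E^{2} + 5\right) = E + 5 \left(5 + E^{2}\right) = E + \left(25 + 5 E^{2}\right) = 25 + E + 5 E^{2}$)
$\frac{146}{o} \left(32 + q{\left(11,0 \right)}\right) = \frac{146}{122} \left(32 + \left(25 + 11 + 5 \cdot 11^{2}\right)\right) = 146 \cdot \frac{1}{122} \left(32 + \left(25 + 11 + 5 \cdot 121\right)\right) = \frac{73 \left(32 + \left(25 + 11 + 605\right)\right)}{61} = \frac{73 \left(32 + 641\right)}{61} = \frac{73}{61} \cdot 673 = \frac{49129}{61}$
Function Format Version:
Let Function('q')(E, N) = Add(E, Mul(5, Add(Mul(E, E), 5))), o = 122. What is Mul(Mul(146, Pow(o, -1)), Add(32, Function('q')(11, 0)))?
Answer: Rational(49129, 61) ≈ 805.39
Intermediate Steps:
Function('q')(E, N) = Add(25, E, Mul(5, Pow(E, 2))) (Function('q')(E, N) = Add(E, Mul(5, Add(Pow(E, 2), 5))) = Add(E, Mul(5, Add(5, Pow(E, 2)))) = Add(E, Add(25, Mul(5, Pow(E, 2)))) = Add(25, E, Mul(5, Pow(E, 2))))
Mul(Mul(146, Pow(o, -1)), Add(32, Function('q')(11, 0))) = Mul(Mul(146, Pow(122, -1)), Add(32, Add(25, 11, Mul(5, Pow(11, 2))))) = Mul(Mul(146, Rational(1, 122)), Add(32, Add(25, 11, Mul(5, 121)))) = Mul(Rational(73, 61), Add(32, Add(25, 11, 605))) = Mul(Rational(73, 61), Add(32, 641)) = Mul(Rational(73, 61), 673) = Rational(49129, 61)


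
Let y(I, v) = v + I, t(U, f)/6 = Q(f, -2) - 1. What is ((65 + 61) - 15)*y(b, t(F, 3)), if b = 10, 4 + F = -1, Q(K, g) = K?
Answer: 2442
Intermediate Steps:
F = -5 (F = -4 - 1 = -5)
t(U, f) = -6 + 6*f (t(U, f) = 6*(f - 1) = 6*(-1 + f) = -6 + 6*f)
y(I, v) = I + v
((65 + 61) - 15)*y(b, t(F, 3)) = ((65 + 61) - 15)*(10 + (-6 + 6*3)) = (126 - 15)*(10 + (-6 + 18)) = 111*(10 + 12) = 111*22 = 2442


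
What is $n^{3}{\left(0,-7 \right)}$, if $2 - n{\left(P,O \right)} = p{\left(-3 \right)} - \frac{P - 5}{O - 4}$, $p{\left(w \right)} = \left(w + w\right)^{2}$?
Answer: $- \frac{50243409}{1331} \approx -37749.0$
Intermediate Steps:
$p{\left(w \right)} = 4 w^{2}$ ($p{\left(w \right)} = \left(2 w\right)^{2} = 4 w^{2}$)
$n{\left(P,O \right)} = -34 + \frac{-5 + P}{-4 + O}$ ($n{\left(P,O \right)} = 2 - \left(4 \left(-3\right)^{2} - \frac{P - 5}{O - 4}\right) = 2 - \left(4 \cdot 9 - \frac{-5 + P}{-4 + O}\right) = 2 - \left(36 - \frac{-5 + P}{-4 + O}\right) = -34 + \frac{-5 + P}{-4 + O}$)
$n^{3}{\left(0,-7 \right)} = \left(\frac{131 + 0 - -238}{-4 - 7}\right)^{3} = \left(\frac{131 + 0 + 238}{-11}\right)^{3} = \left(\left(- \frac{1}{11}\right) 369\right)^{3} = \left(- \frac{369}{11}\right)^{3} = - \frac{50243409}{1331}$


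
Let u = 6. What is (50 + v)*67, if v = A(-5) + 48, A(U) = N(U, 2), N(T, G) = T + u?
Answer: 6633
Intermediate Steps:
N(T, G) = 6 + T (N(T, G) = T + 6 = 6 + T)
A(U) = 6 + U
v = 49 (v = (6 - 5) + 48 = 1 + 48 = 49)
(50 + v)*67 = (50 + 49)*67 = 99*67 = 6633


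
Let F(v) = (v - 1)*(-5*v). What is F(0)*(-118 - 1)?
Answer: 0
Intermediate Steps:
F(v) = -5*v*(-1 + v) (F(v) = (-1 + v)*(-5*v) = -5*v*(-1 + v))
F(0)*(-118 - 1) = (5*0*(1 - 1*0))*(-118 - 1) = (5*0*(1 + 0))*(-119) = (5*0*1)*(-119) = 0*(-119) = 0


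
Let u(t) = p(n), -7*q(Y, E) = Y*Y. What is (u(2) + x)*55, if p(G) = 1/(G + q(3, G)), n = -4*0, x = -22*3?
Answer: -33055/9 ≈ -3672.8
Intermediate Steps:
x = -66
n = 0
q(Y, E) = -Y**2/7 (q(Y, E) = -Y*Y/7 = -Y**2/7)
p(G) = 1/(-9/7 + G) (p(G) = 1/(G - 1/7*3**2) = 1/(G - 1/7*9) = 1/(G - 9/7) = 1/(-9/7 + G))
u(t) = -7/9 (u(t) = 7/(-9 + 7*0) = 7/(-9 + 0) = 7/(-9) = 7*(-1/9) = -7/9)
(u(2) + x)*55 = (-7/9 - 66)*55 = -601/9*55 = -33055/9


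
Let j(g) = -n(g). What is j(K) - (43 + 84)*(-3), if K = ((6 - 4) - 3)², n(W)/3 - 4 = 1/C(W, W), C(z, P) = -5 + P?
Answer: 1479/4 ≈ 369.75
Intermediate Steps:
n(W) = 12 + 3/(-5 + W)
K = 1 (K = (2 - 3)² = (-1)² = 1)
j(g) = -3*(-19 + 4*g)/(-5 + g)
j(K) - (43 + 84)*(-3) = 3*(19 - 4*1)/(-5 + 1) - (43 + 84)*(-3) = 3*(19 - 4)/(-4) - 127*(-3) = 3*(-¼)*15 - 1*(-381) = -45/4 + 381 = 1479/4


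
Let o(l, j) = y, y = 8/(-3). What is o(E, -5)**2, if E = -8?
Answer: 64/9 ≈ 7.1111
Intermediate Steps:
y = -8/3 (y = 8*(-1/3) = -8/3 ≈ -2.6667)
o(l, j) = -8/3
o(E, -5)**2 = (-8/3)**2 = 64/9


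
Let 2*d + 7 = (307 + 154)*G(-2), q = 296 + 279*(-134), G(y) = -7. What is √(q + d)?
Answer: I*√38707 ≈ 196.74*I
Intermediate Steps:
q = -37090 (q = 296 - 37386 = -37090)
d = -1617 (d = -7/2 + ((307 + 154)*(-7))/2 = -7/2 + (461*(-7))/2 = -7/2 + (½)*(-3227) = -7/2 - 3227/2 = -1617)
√(q + d) = √(-37090 - 1617) = √(-38707) = I*√38707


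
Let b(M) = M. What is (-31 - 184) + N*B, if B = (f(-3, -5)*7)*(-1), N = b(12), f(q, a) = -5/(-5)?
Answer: -299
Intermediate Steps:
f(q, a) = 1 (f(q, a) = -5*(-1/5) = 1)
N = 12
B = -7 (B = (1*7)*(-1) = 7*(-1) = -7)
(-31 - 184) + N*B = (-31 - 184) + 12*(-7) = -215 - 84 = -299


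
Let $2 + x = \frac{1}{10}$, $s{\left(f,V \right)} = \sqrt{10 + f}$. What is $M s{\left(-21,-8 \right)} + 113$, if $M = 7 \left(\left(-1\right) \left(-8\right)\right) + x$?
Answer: $113 + \frac{541 i \sqrt{11}}{10} \approx 113.0 + 179.43 i$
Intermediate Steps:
$x = - \frac{19}{10}$ ($x = -2 + \frac{1}{10} = - \frac{19}{10} \approx -1.9$)
$M = \frac{541}{10}$ ($M = 7 \left(\left(-1\right) \left(-8\right)\right) - \frac{19}{10} = 7 \cdot 8 - \frac{19}{10} = 56 - \frac{19}{10} = \frac{541}{10} \approx 54.1$)
$M s{\left(-21,-8 \right)} + 113 = \frac{541 \sqrt{10 - 21}}{10} + 113 = \frac{541 \sqrt{-11}}{10} + 113 = \frac{541 i \sqrt{11}}{10} + 113 = 113 + \frac{541 i \sqrt{11}}{10}$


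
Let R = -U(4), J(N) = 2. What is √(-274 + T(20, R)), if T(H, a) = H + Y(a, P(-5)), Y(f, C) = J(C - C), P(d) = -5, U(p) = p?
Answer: 6*I*√7 ≈ 15.875*I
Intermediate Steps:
Y(f, C) = 2
R = -4 (R = -1*4 = -4)
T(H, a) = 2 + H (T(H, a) = H + 2 = 2 + H)
√(-274 + T(20, R)) = √(-274 + (2 + 20)) = √(-274 + 22) = √(-252) = 6*I*√7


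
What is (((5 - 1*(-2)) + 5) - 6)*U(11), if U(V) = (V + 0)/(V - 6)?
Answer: 66/5 ≈ 13.200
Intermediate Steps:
U(V) = V/(-6 + V)
(((5 - 1*(-2)) + 5) - 6)*U(11) = (((5 - 1*(-2)) + 5) - 6)*(11/(-6 + 11)) = (((5 + 2) + 5) - 6)*(11/5) = ((7 + 5) - 6)*(11*(1/5)) = (12 - 6)*(11/5) = 6*(11/5) = 66/5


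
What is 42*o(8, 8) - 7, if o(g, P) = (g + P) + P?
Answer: 1001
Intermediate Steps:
o(g, P) = g + 2*P (o(g, P) = (P + g) + P = g + 2*P)
42*o(8, 8) - 7 = 42*(8 + 2*8) - 7 = 42*(8 + 16) - 7 = 42*24 - 7 = 1008 - 7 = 1001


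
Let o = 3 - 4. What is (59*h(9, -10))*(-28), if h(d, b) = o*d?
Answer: 14868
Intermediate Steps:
o = -1
h(d, b) = -d
(59*h(9, -10))*(-28) = (59*(-1*9))*(-28) = (59*(-9))*(-28) = -531*(-28) = 14868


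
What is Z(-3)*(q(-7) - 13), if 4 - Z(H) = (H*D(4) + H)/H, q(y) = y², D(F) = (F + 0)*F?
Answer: -468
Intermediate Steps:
D(F) = F² (D(F) = F*F = F²)
Z(H) = -13 (Z(H) = 4 - (H*4² + H)/H = 4 - (H*16 + H)/H = 4 - (16*H + H)/H = 4 - 17*H/H = 4 - 1*17 = 4 - 17 = -13)
Z(-3)*(q(-7) - 13) = -13*((-7)² - 13) = -13*(49 - 13) = -13*36 = -468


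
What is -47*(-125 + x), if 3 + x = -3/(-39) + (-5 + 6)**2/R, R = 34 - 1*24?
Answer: 780999/130 ≈ 6007.7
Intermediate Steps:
R = 10 (R = 34 - 24 = 10)
x = -367/130 (x = -3 + (-3/(-39) + (-5 + 6)**2/10) = -3 + (-3*(-1/39) + 1**2*(1/10)) = -3 + (1/13 + 1*(1/10)) = -3 + (1/13 + 1/10) = -3 + 23/130 = -367/130 ≈ -2.8231)
-47*(-125 + x) = -47*(-125 - 367/130) = -47*(-16617/130) = 780999/130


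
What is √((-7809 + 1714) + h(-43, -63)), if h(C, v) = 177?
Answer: I*√5918 ≈ 76.929*I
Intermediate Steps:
√((-7809 + 1714) + h(-43, -63)) = √((-7809 + 1714) + 177) = √(-6095 + 177) = √(-5918) = I*√5918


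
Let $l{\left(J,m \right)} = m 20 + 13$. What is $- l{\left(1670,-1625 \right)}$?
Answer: $32487$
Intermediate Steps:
$l{\left(J,m \right)} = 13 + 20 m$ ($l{\left(J,m \right)} = 20 m + 13 = 13 + 20 m$)
$- l{\left(1670,-1625 \right)} = - (13 + 20 \left(-1625\right)) = - (13 - 32500) = \left(-1\right) \left(-32487\right) = 32487$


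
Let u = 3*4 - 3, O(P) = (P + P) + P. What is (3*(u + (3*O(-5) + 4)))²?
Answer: 9216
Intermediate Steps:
O(P) = 3*P (O(P) = 2*P + P = 3*P)
u = 9 (u = 12 - 3 = 9)
(3*(u + (3*O(-5) + 4)))² = (3*(9 + (3*(3*(-5)) + 4)))² = (3*(9 + (3*(-15) + 4)))² = (3*(9 + (-45 + 4)))² = (3*(9 - 41))² = (3*(-32))² = (-96)² = 9216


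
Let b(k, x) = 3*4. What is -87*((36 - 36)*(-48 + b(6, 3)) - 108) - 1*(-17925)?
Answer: 27321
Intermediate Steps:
b(k, x) = 12
-87*((36 - 36)*(-48 + b(6, 3)) - 108) - 1*(-17925) = -87*((36 - 36)*(-48 + 12) - 108) - 1*(-17925) = -87*(0*(-36) - 108) + 17925 = -87*(0 - 108) + 17925 = -87*(-108) + 17925 = 9396 + 17925 = 27321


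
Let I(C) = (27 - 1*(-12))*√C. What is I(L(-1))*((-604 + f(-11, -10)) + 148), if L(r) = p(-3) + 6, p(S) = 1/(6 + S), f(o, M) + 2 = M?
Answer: -6084*√57 ≈ -45933.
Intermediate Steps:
f(o, M) = -2 + M
L(r) = 19/3 (L(r) = 1/(6 - 3) + 6 = 1/3 + 6 = ⅓ + 6 = 19/3)
I(C) = 39*√C (I(C) = (27 + 12)*√C = 39*√C)
I(L(-1))*((-604 + f(-11, -10)) + 148) = (39*√(19/3))*((-604 + (-2 - 10)) + 148) = (39*(√57/3))*((-604 - 12) + 148) = (13*√57)*(-616 + 148) = (13*√57)*(-468) = -6084*√57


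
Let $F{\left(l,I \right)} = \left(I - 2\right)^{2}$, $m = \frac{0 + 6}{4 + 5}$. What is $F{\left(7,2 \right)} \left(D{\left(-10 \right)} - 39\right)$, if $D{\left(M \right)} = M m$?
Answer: $0$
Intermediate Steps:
$m = \frac{2}{3}$ ($m = \frac{6}{9} = 6 \cdot \frac{1}{9} = \frac{2}{3} \approx 0.66667$)
$D{\left(M \right)} = \frac{2 M}{3}$ ($D{\left(M \right)} = M \frac{2}{3} = \frac{2 M}{3}$)
$F{\left(l,I \right)} = \left(-2 + I\right)^{2}$
$F{\left(7,2 \right)} \left(D{\left(-10 \right)} - 39\right) = \left(-2 + 2\right)^{2} \left(\frac{2}{3} \left(-10\right) - 39\right) = 0^{2} \left(- \frac{20}{3} - 39\right) = 0 \left(- \frac{137}{3}\right) = 0$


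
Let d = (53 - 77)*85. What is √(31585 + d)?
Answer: √29545 ≈ 171.89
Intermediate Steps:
d = -2040 (d = -24*85 = -2040)
√(31585 + d) = √(31585 - 2040) = √29545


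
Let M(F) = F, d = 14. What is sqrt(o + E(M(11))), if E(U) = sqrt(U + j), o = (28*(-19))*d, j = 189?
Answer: sqrt(-7448 + 10*sqrt(2)) ≈ 86.22*I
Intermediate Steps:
o = -7448 (o = (28*(-19))*14 = -532*14 = -7448)
E(U) = sqrt(189 + U) (E(U) = sqrt(U + 189) = sqrt(189 + U))
sqrt(o + E(M(11))) = sqrt(-7448 + sqrt(189 + 11)) = sqrt(-7448 + sqrt(200)) = sqrt(-7448 + 10*sqrt(2))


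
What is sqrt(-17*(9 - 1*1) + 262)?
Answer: 3*sqrt(14) ≈ 11.225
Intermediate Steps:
sqrt(-17*(9 - 1*1) + 262) = sqrt(-17*(9 - 1) + 262) = sqrt(-17*8 + 262) = sqrt(-136 + 262) = sqrt(126) = 3*sqrt(14)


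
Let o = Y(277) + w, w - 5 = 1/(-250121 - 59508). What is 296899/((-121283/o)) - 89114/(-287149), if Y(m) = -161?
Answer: 4121307960554870673/10783230017376043 ≈ 382.20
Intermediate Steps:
w = 1548144/309629 (w = 5 + 1/(-250121 - 59508) = 5 + 1/(-309629) = 5 - 1/309629 = 1548144/309629 ≈ 5.0000)
o = -48302125/309629 (o = -161 + 1548144/309629 = -48302125/309629 ≈ -156.00)
296899/((-121283/o)) - 89114/(-287149) = 296899/((-121283/(-48302125/309629))) - 89114/(-287149) = 296899/((-121283*(-309629/48302125))) - 89114*(-1/287149) = 296899/(37552734007/48302125) + 89114/287149 = 296899*(48302125/37552734007) + 89114/287149 = 14340852610375/37552734007 + 89114/287149 = 4121307960554870673/10783230017376043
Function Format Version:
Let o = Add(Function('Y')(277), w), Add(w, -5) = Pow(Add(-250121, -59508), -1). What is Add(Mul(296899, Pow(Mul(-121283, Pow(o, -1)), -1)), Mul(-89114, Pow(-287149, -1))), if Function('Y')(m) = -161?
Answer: Rational(4121307960554870673, 10783230017376043) ≈ 382.20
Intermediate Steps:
w = Rational(1548144, 309629) (w = Add(5, Pow(Add(-250121, -59508), -1)) = Add(5, Pow(-309629, -1)) = Add(5, Rational(-1, 309629)) = Rational(1548144, 309629) ≈ 5.0000)
o = Rational(-48302125, 309629) (o = Add(-161, Rational(1548144, 309629)) = Rational(-48302125, 309629) ≈ -156.00)
Add(Mul(296899, Pow(Mul(-121283, Pow(o, -1)), -1)), Mul(-89114, Pow(-287149, -1))) = Add(Mul(296899, Pow(Mul(-121283, Pow(Rational(-48302125, 309629), -1)), -1)), Mul(-89114, Pow(-287149, -1))) = Add(Mul(296899, Pow(Mul(-121283, Rational(-309629, 48302125)), -1)), Mul(-89114, Rational(-1, 287149))) = Add(Mul(296899, Pow(Rational(37552734007, 48302125), -1)), Rational(89114, 287149)) = Add(Mul(296899, Rational(48302125, 37552734007)), Rational(89114, 287149)) = Add(Rational(14340852610375, 37552734007), Rational(89114, 287149)) = Rational(4121307960554870673, 10783230017376043)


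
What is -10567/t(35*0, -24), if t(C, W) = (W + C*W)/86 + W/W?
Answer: -454381/31 ≈ -14657.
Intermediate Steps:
t(C, W) = 1 + W/86 + C*W/86 (t(C, W) = (W + C*W)*(1/86) + 1 = (W/86 + C*W/86) + 1 = 1 + W/86 + C*W/86)
-10567/t(35*0, -24) = -10567/(1 + (1/86)*(-24) + (1/86)*(35*0)*(-24)) = -10567/(1 - 12/43 + (1/86)*0*(-24)) = -10567/(1 - 12/43 + 0) = -10567/31/43 = -10567*43/31 = -454381/31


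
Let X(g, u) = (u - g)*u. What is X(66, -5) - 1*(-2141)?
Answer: 2496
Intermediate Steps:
X(g, u) = u*(u - g)
X(66, -5) - 1*(-2141) = -5*(-5 - 1*66) - 1*(-2141) = -5*(-5 - 66) + 2141 = -5*(-71) + 2141 = 355 + 2141 = 2496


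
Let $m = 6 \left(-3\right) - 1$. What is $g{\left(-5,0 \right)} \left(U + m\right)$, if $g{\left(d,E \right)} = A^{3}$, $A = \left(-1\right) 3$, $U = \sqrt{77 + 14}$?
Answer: $513 - 27 \sqrt{91} \approx 255.44$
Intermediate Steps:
$U = \sqrt{91} \approx 9.5394$
$A = -3$
$g{\left(d,E \right)} = -27$ ($g{\left(d,E \right)} = \left(-3\right)^{3} = -27$)
$m = -19$ ($m = -18 - 1 = -19$)
$g{\left(-5,0 \right)} \left(U + m\right) = - 27 \left(\sqrt{91} - 19\right) = - 27 \left(-19 + \sqrt{91}\right) = 513 - 27 \sqrt{91}$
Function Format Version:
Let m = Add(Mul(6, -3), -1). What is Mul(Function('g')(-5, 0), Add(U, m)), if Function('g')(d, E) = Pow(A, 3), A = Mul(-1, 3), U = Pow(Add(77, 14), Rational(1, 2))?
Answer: Add(513, Mul(-27, Pow(91, Rational(1, 2)))) ≈ 255.44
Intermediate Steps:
U = Pow(91, Rational(1, 2)) ≈ 9.5394
A = -3
Function('g')(d, E) = -27 (Function('g')(d, E) = Pow(-3, 3) = -27)
m = -19 (m = Add(-18, -1) = -19)
Mul(Function('g')(-5, 0), Add(U, m)) = Mul(-27, Add(Pow(91, Rational(1, 2)), -19)) = Mul(-27, Add(-19, Pow(91, Rational(1, 2)))) = Add(513, Mul(-27, Pow(91, Rational(1, 2))))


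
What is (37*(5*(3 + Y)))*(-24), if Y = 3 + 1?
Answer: -31080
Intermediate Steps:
Y = 4
(37*(5*(3 + Y)))*(-24) = (37*(5*(3 + 4)))*(-24) = (37*(5*7))*(-24) = (37*35)*(-24) = 1295*(-24) = -31080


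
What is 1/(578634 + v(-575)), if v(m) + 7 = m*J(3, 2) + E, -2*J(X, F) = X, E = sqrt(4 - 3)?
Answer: 2/1158981 ≈ 1.7257e-6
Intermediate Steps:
E = 1 (E = sqrt(1) = 1)
J(X, F) = -X/2
v(m) = -6 - 3*m/2 (v(m) = -7 + (m*(-1/2*3) + 1) = -7 + (m*(-3/2) + 1) = -7 + (-3*m/2 + 1) = -7 + (1 - 3*m/2) = -6 - 3*m/2)
1/(578634 + v(-575)) = 1/(578634 + (-6 - 3/2*(-575))) = 1/(578634 + (-6 + 1725/2)) = 1/(578634 + 1713/2) = 1/(1158981/2) = 2/1158981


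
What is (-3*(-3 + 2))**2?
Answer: 9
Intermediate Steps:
(-3*(-3 + 2))**2 = (-3*(-1))**2 = 3**2 = 9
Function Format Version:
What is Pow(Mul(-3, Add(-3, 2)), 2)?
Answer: 9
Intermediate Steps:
Pow(Mul(-3, Add(-3, 2)), 2) = Pow(Mul(-3, -1), 2) = Pow(3, 2) = 9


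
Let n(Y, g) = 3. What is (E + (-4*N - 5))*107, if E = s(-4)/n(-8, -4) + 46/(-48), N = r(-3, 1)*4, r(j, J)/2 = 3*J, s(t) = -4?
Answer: -265253/24 ≈ -11052.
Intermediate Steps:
r(j, J) = 6*J (r(j, J) = 2*(3*J) = 6*J)
N = 24 (N = (6*1)*4 = 6*4 = 24)
E = -55/24 (E = -4/3 + 46/(-48) = -4*⅓ + 46*(-1/48) = -4/3 - 23/24 = -55/24 ≈ -2.2917)
(E + (-4*N - 5))*107 = (-55/24 + (-4*24 - 5))*107 = (-55/24 + (-96 - 5))*107 = (-55/24 - 101)*107 = -2479/24*107 = -265253/24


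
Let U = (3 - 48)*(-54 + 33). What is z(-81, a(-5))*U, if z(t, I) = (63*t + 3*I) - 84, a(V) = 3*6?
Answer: -4850685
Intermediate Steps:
U = 945 (U = -45*(-21) = 945)
a(V) = 18
z(t, I) = -84 + 3*I + 63*t (z(t, I) = (3*I + 63*t) - 84 = -84 + 3*I + 63*t)
z(-81, a(-5))*U = (-84 + 3*18 + 63*(-81))*945 = (-84 + 54 - 5103)*945 = -5133*945 = -4850685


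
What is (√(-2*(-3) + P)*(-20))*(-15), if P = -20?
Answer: 300*I*√14 ≈ 1122.5*I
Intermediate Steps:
(√(-2*(-3) + P)*(-20))*(-15) = (√(-2*(-3) - 20)*(-20))*(-15) = (√(6 - 20)*(-20))*(-15) = (√(-14)*(-20))*(-15) = ((I*√14)*(-20))*(-15) = -20*I*√14*(-15) = 300*I*√14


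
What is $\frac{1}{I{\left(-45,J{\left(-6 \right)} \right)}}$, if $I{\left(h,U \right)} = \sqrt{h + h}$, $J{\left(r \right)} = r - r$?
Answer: $- \frac{i \sqrt{10}}{30} \approx - 0.10541 i$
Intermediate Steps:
$J{\left(r \right)} = 0$
$I{\left(h,U \right)} = \sqrt{2} \sqrt{h}$ ($I{\left(h,U \right)} = \sqrt{2 h} = \sqrt{2} \sqrt{h}$)
$\frac{1}{I{\left(-45,J{\left(-6 \right)} \right)}} = \frac{1}{\sqrt{2} \sqrt{-45}} = \frac{1}{\sqrt{2} \cdot 3 i \sqrt{5}} = \frac{1}{3 i \sqrt{10}} = - \frac{i \sqrt{10}}{30}$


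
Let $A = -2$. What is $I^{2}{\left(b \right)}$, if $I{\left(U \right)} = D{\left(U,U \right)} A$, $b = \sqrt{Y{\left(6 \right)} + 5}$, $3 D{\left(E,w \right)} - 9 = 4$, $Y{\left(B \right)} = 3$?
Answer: $\frac{676}{9} \approx 75.111$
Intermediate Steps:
$D{\left(E,w \right)} = \frac{13}{3}$ ($D{\left(E,w \right)} = 3 + \frac{1}{3} \cdot 4 = 3 + \frac{4}{3} = \frac{13}{3}$)
$b = 2 \sqrt{2}$ ($b = \sqrt{3 + 5} = \sqrt{8} = 2 \sqrt{2} \approx 2.8284$)
$I{\left(U \right)} = - \frac{26}{3}$ ($I{\left(U \right)} = \frac{13}{3} \left(-2\right) = - \frac{26}{3}$)
$I^{2}{\left(b \right)} = \left(- \frac{26}{3}\right)^{2} = \frac{676}{9}$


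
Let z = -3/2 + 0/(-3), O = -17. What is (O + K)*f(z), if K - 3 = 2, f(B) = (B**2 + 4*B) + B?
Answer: 63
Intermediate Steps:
z = -3/2 (z = -3*1/2 + 0*(-1/3) = -3/2 + 0 = -3/2 ≈ -1.5000)
f(B) = B**2 + 5*B
K = 5 (K = 3 + 2 = 5)
(O + K)*f(z) = (-17 + 5)*(-3*(5 - 3/2)/2) = -(-18)*7/2 = -12*(-21/4) = 63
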